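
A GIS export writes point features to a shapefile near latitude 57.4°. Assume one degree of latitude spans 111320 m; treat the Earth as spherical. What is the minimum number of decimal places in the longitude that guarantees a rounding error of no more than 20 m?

At 57.4° one degree of longitude covers 111320 × cos 57.4° ≈ 111320 × 0.5388 ≈ 59976 m.
Rounding to N decimal places gives at most 0.5 × 10⁻ᴺ degrees of error, i.e. 0.5 × 10⁻ᴺ × 59976 m.
Setting 29988 × 10⁻ᴺ ≤ 20 gives 10ᴺ ≥ 1499, i.e. N ≥ 3.18.
N = 3 would give 30 m (too coarse); N = 4 gives 3 m ≤ 20 m.

4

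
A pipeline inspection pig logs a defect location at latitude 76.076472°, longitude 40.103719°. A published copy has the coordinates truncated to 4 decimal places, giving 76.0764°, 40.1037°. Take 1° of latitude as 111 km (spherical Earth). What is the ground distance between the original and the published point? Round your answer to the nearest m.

8 m

Δlat = 76.076472 − 76.0764 = +0.000072°; Δlon = 40.103719 − 40.1037 = +0.000019°.
North–south shift: 0.000072 × 111000 = 7.992 m.
E–W at 76.0764°: 0.000019° × 111000 × cos 76.0764° = 0.000019 × 111000 × 0.2406 ≈ 0.507484 m.
Hypotenuse of the two orthogonal shifts: √(7.992² + 0.507484²) = 8.0081 m.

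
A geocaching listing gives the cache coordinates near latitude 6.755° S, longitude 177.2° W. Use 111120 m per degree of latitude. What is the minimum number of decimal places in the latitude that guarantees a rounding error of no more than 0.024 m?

7 decimal places

One degree of latitude covers 111120 m.
With N decimal places the half-ulp bound is 0.5·10⁻ᴺ°, or 0.5·10⁻ᴺ × 111120 m on the ground.
Need 0.5 × 111120 × 10⁻ᴺ ≤ 0.024 → 10⁻ᴺ ≤ 4.320e-07, so N ≥ 6.36.
N = 6 would give 0.0556 m (too coarse); N = 7 gives 0.00556 m ≤ 0.024 m.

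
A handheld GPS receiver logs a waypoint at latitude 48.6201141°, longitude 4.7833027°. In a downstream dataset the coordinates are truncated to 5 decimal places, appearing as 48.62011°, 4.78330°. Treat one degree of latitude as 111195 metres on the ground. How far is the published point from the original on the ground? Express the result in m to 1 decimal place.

Δlat = 48.6201141 − 48.62011 = +0.0000041°; Δlon = 4.7833027 − 4.78330 = +0.0000027°.
N–S: 0.0000041° × 111195 m/° = 0.4559 m.
E–W at 48.6201°: 0.0000027° × 111195 × cos 48.6201° = 0.0000027 × 111195 × 0.6610 ≈ 0.198464 m.
Hypotenuse of the two orthogonal shifts: √(0.4559² + 0.198464²) = 0.497225 m.

0.5 m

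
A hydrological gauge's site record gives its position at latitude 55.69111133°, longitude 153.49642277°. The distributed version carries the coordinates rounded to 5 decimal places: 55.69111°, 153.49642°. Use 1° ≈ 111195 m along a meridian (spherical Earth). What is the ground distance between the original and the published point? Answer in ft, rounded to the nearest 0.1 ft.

Δlat = 55.69111133 − 55.69111 = +0.00000133°; Δlon = 153.49642277 − 153.49642 = +0.00000277°.
N–S: 0.00000133° × 111195 m/° = 0.147889 m.
E–W at 55.6911°: 0.00000277° × 111195 × cos 55.6911° = 0.00000277 × 111195 × 0.5637 ≈ 0.173611 m.
Hypotenuse of the two orthogonal shifts: √(0.147889² + 0.173611²) = 0.228062 m.
Converting: 0.228062 m × 3.2808 ft/m ≈ 0.74823 ft.

0.7 ft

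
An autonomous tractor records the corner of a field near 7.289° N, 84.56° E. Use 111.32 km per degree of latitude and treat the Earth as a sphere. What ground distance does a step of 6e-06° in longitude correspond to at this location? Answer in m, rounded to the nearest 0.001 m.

0.663 m

At 7.289° a degree of longitude is 111320 × cos 7.289° ≈ 110420 m, so 6e-06° corresponds to 0.662522 m.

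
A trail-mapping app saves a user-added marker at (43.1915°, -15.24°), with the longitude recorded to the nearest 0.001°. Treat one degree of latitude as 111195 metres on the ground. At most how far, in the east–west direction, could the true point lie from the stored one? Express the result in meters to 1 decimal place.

40.5 meters

Rounding to 3 decimal places leaves the longitude within ±0.0005° of the true value.
Parallels shrink by cos φ, so at 43.1915° a degree of longitude is 111195 × 0.7291 ≈ 81069 m.
East–west error: 0.0005° × 81069 m/° ≈ 40.5345 m.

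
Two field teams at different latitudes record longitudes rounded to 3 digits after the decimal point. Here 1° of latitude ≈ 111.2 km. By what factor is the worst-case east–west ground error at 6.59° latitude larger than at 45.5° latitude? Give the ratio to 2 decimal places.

Rounding to 3 decimal places leaves the longitude within ±0.0005° of the true value.
Error at 6.59° = 0.0005° × 111200 × cos 6.59° ≈ 55.6 × 0.9934 = 55.233 m.
Error at 45.5° = 0.0005° × 111200 × cos 45.5° ≈ 55.6 × 0.7009 = 38.971 m.
Ratio: 55.233 / 38.971 = cos 6.59° / cos 45.5° ≈ 1.4173.

1.42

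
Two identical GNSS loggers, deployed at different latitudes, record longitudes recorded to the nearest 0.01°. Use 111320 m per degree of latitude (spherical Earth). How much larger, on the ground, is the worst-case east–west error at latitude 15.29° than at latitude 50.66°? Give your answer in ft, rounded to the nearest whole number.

604 ft

Rounding to 2 decimal places leaves the longitude within ±0.005° of the true value.
Error at 15.29° = 0.005° × 111320 × cos 15.29° ≈ 556.6 × 0.9646 = 536.9 m.
Error at 50.66° = 0.005° × 111320 × cos 50.66° ≈ 556.6 × 0.6339 = 352.84 m.
So the lower-latitude error exceeds the higher by 536.9 − 352.84 = 184.06 m.
In feet: 184.058 m ÷ 0.3048 ≈ 603.86 ft.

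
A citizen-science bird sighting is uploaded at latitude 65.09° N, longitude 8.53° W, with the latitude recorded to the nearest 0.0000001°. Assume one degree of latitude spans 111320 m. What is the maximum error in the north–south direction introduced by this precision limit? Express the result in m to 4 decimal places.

Rounding to 7 decimal places leaves the latitude within ±5e-08° of the true value.
North–south distance: 5e-08° × 111320 m/° = 0.005566 m.

0.0056 m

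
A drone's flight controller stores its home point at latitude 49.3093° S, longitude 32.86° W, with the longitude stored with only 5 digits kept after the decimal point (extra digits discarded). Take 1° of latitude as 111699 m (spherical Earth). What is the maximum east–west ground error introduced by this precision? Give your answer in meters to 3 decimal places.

0.728 meters

Truncating at 5 decimal places can drop up to a full unit in the last place, so the longitude may be off by as much as 1e-05°.
Parallels shrink by cos φ, so at 49.3093° a degree of longitude is 111699 × 0.6520 ≈ 72825 m.
East–west error: 1e-05° × 72825 m/° ≈ 0.72825 m.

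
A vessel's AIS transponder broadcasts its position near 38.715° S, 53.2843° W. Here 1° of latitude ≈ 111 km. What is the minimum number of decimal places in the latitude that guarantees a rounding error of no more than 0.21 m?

6 decimal places

One degree of latitude covers 111000 m.
With N decimal places the half-ulp bound is 0.5·10⁻ᴺ°, or 0.5·10⁻ᴺ × 111000 m on the ground.
Need 0.5 × 111000 × 10⁻ᴺ ≤ 0.21 → 10⁻ᴺ ≤ 3.784e-06, so N ≥ 5.42.
So 6 decimal places suffice (0.0555 m); 5 would allow up to 0.555 m.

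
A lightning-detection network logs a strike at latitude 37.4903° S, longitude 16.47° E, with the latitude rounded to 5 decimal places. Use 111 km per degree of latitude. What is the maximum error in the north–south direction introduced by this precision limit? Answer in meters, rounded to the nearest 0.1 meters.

Rounding to 5 decimal places leaves the latitude within ±5e-06° of the true value.
Along the meridian that is 5e-06° × 111000 m/° = 0.555 m.

0.6 meters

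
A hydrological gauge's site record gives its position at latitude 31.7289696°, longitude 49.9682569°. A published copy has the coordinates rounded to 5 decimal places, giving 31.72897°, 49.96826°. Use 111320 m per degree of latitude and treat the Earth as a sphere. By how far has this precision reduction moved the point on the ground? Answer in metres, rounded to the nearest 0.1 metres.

0.3 metres

The latitude changed by -0.0000004° and the longitude by -0.0000031°.
North–south shift: -0.0000004 × 111320 = -0.044528 m.
E–W at 31.729°: -0.0000031° × 111320 × cos 31.729° = -0.0000031 × 111320 × 0.8505 ≈ -0.293516 m.
Combined displacement = (0.044528² + 0.293516²)^½ ≈ 0.296875 m.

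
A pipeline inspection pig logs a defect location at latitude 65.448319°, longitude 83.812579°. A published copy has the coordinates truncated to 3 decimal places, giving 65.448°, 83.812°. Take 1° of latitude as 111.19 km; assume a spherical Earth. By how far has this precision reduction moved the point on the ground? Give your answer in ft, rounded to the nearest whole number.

The latitude changed by +0.000319° and the longitude by +0.000579°.
North–south shift: 0.000319 × 111190 = 35.4696 m.
E–W at 65.448°: 0.000579° × 111190 × cos 65.448° = 0.000579 × 111190 × 0.4155 ≈ 26.7507 m.
Combined displacement = (35.4696² + 26.7507²)^½ ≈ 44.4263 m.
In feet: 44.4263 m ÷ 0.3048 ≈ 145.76 ft.

146 ft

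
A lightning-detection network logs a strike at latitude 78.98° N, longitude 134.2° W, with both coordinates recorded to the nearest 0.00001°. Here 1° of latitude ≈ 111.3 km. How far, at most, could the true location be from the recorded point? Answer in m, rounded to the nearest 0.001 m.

Rounding to 5 decimal places leaves each coordinate within ±5e-06° of the true value.
Latitude error → 5e-06 × 111300 = 0.5565 m along the meridian.
East–west component at 78.98°: 5e-06° × 111300 × cos 78.98° ≈ 5e-06 × 21275.2 ≈ 0.106376 m.
Combining orthogonally: (0.5565² + 0.106376²)^½ ≈ 0.566576 m.

0.567 m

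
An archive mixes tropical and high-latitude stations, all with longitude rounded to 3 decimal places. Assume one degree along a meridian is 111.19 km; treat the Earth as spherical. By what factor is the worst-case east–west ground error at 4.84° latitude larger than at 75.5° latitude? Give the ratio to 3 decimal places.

3.980

Rounding to 3 decimal places leaves the longitude within ±0.0005° of the true value.
Error at 4.84° = 0.0005° × 111190 × cos 4.84° ≈ 55.595 × 0.9964 = 55.397 m.
At 75.5°: 0.0005° × 111190 × cos 75.5° = 0.0005 × 111190 × 0.2504 ≈ 13.92 m.
The ratio reduces to cos 4.84° / cos 75.5° = 0.9964/0.2504 ≈ 3.9797.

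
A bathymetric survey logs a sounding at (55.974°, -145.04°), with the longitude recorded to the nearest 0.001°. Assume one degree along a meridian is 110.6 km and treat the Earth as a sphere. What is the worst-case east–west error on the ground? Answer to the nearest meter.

Rounding to 3 decimal places leaves the longitude within ±0.0005° of the true value.
Parallels shrink by cos φ, so at 55.974° a degree of longitude is 110600 × 0.5596 ≈ 61888.3 m.
Maximum E–W displacement: 0.0005 × 61888.3 = 30.9442 m.

31 meters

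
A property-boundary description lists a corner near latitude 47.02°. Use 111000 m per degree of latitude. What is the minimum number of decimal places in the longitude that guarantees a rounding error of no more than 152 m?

3

At 47.02° one degree of longitude covers 111000 × cos 47.02° ≈ 111000 × 0.6817 ≈ 75673.5 m.
With N decimal places the half-ulp bound is 0.5·10⁻ᴺ°, or 0.5·10⁻ᴺ × 75673.5 m on the ground.
Setting 37836.7 × 10⁻ᴺ ≤ 152 gives 10ᴺ ≥ 248.9, i.e. N ≥ 2.40.
At 2 places the error can reach 378 m, but 3 places keeps it to 37.8 m.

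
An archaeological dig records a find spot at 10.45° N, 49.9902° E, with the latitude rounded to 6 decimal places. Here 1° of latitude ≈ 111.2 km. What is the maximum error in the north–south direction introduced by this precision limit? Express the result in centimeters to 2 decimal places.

5.56 centimeters

Rounding to 6 decimal places leaves the latitude within ±5e-07° of the true value.
Along the meridian that is 5e-07° × 111200 m/° = 0.0556 m.
That is 0.0556 m = 5.56 cm.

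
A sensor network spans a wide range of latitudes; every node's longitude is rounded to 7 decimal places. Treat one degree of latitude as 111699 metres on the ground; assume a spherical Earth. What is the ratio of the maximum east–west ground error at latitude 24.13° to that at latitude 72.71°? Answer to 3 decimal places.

3.071

Rounding to 7 decimal places leaves the longitude within ±5e-08° of the true value.
At 24.13°: 5e-08° × 111699 × cos 24.13° = 5e-08 × 111699 × 0.9126 ≈ 0.0050969 m.
At 72.71°: 5e-08° × 111699 × cos 72.71° = 5e-08 × 111699 × 0.2972 ≈ 0.0016599 m.
The ratio reduces to cos 24.13° / cos 72.71° = 0.9126/0.2972 ≈ 3.0706.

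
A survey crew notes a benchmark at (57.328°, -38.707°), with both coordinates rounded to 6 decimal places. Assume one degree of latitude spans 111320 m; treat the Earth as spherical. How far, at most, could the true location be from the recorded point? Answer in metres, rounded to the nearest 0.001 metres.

Rounding to 6 decimal places leaves each coordinate within ±5e-07° of the true value.
Latitude error → 5e-07 × 111320 = 0.05566 m along the meridian.
E–W at 57.328°: 5e-07° × 111320 × cos 57.328° = 5e-07 × 111320 × 0.5398 ≈ 0.0300469 m.
Combining orthogonally: (0.05566² + 0.0300469²)^½ ≈ 0.0632523 m.

0.063 metres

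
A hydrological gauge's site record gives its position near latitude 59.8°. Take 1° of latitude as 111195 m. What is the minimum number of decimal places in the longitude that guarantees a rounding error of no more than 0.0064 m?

At 59.8° one degree of longitude covers 111195 × cos 59.8° ≈ 111195 × 0.5030 ≈ 55933.3 m.
With N decimal places the half-ulp bound is 0.5·10⁻ᴺ°, or 0.5·10⁻ᴺ × 55933.3 m on the ground.
Setting 27966.7 × 10⁻ᴺ ≤ 0.0064 gives 10ᴺ ≥ 4.37e+06, i.e. N ≥ 6.64.
So 7 decimal places suffice (0.0028 m); 6 would allow up to 0.028 m.

7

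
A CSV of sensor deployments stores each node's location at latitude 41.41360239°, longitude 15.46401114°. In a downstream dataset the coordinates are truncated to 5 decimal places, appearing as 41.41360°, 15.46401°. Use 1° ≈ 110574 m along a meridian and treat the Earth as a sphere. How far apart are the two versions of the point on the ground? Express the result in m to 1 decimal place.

Δlat = 41.41360239 − 41.41360 = +0.00000239°; Δlon = 15.46401114 − 15.46401 = +0.00000114°.
North–south shift: 0.00000239 × 110574 = 0.264272 m.
E–W at 41.4136°: 0.00000114° × 110574 × cos 41.4136° = 0.00000114 × 110574 × 0.7500 ≈ 0.094535 m.
Hypotenuse of the two orthogonal shifts: √(0.264272² + 0.094535²) = 0.280671 m.

0.3 m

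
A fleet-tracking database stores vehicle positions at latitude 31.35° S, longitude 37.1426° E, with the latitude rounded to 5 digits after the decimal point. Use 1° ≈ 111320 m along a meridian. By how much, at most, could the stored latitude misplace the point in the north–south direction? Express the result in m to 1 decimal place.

Rounding to 5 decimal places leaves the latitude within ±5e-06° of the true value.
So the N–S error is at most 5e-06 × 111320 = 0.5566 m.

0.6 m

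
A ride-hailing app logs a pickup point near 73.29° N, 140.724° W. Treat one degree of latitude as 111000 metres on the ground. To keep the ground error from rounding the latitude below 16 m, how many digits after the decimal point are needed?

One degree of latitude covers 111000 m.
Rounding to N decimal places gives at most 0.5 × 10⁻ᴺ degrees of error, i.e. 0.5 × 10⁻ᴺ × 111000 m.
Setting 55500 × 10⁻ᴺ ≤ 16 gives 10ᴺ ≥ 3469, i.e. N ≥ 3.54.
So 4 decimal places suffice (5.55 m); 3 would allow up to 55.5 m.

4 decimal places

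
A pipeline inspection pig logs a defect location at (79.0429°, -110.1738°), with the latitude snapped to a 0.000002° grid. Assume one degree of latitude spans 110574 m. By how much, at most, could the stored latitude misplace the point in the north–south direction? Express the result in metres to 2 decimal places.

With a 0.000002° grid the true value lies within half a step, ±0.000002°/2 = ±1e-06°, of the stored one.
So the N–S error is at most 1e-06 × 110574 = 0.110574 m.

0.11 metres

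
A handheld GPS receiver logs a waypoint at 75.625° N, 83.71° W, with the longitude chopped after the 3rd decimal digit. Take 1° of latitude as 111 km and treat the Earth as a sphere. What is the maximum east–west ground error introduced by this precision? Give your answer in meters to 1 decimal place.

27.6 meters

Truncating at 3 decimal places can drop up to a full unit in the last place, so the longitude may be off by as much as 0.001°.
One degree of longitude at 75.625° is 111000 × cos 75.625° ≈ 111000 × 0.2483 = 27557.7 m.
Maximum E–W displacement: 0.001 × 27557.7 = 27.5577 m.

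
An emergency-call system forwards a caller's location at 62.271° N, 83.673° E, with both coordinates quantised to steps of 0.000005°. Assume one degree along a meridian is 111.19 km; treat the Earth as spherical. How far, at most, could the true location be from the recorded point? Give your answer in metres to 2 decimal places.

With a 0.000005° grid the true value lies within half a step, ±0.000005°/2 = ±2.5e-06°, of the stored one.
N–S: 2.5e-06° × 111190 m/° = 0.277975 m.
East–west component at 62.271°: 2.5e-06° × 111190 × cos 62.271° ≈ 2.5e-06 × 51735.6 ≈ 0.129339 m.
Worst case both components are at the extreme and orthogonal: √(0.277975² + 0.129339²) ≈ 0.306592 m.

0.31 metres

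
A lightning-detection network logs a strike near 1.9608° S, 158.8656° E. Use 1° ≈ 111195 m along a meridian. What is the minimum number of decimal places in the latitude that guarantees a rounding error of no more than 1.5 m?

5 decimal places

One degree of latitude covers 111195 m.
N decimal places → at most half a unit in the last place, 0.5 × 10⁻ᴺ° = 111195/2 × 10⁻ᴺ m.
Need 0.5 × 111195 × 10⁻ᴺ ≤ 1.5 → 10⁻ᴺ ≤ 2.698e-05, so N ≥ 4.57.
At 4 places the error can reach 5.56 m, but 5 places keeps it to 0.556 m.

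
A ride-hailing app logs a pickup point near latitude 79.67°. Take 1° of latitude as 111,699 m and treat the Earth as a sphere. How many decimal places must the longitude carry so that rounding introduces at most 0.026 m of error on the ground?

6 decimal places

At 79.67° one degree of longitude covers 111699 × cos 79.67° ≈ 111699 × 0.1793 ≈ 20029.6 m.
N decimal places → at most half a unit in the last place, 0.5 × 10⁻ᴺ° = 20029.6/2 × 10⁻ᴺ m.
Setting 10014.8 × 10⁻ᴺ ≤ 0.026 gives 10ᴺ ≥ 3.852e+05, i.e. N ≥ 5.59.
So 6 decimal places suffice (0.01 m); 5 would allow up to 0.1 m.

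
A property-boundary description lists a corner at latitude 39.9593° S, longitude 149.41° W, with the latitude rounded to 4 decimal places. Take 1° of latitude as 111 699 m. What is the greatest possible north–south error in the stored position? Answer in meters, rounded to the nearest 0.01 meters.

5.58 meters

Rounding to 4 decimal places leaves the latitude within ±5e-05° of the true value.
Along the meridian that is 5e-05° × 111699 m/° = 5.58495 m.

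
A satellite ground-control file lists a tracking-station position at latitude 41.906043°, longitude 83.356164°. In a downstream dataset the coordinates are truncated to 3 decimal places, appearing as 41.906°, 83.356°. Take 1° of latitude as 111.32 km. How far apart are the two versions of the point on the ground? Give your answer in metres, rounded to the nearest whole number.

The latitude changed by +0.000043° and the longitude by +0.000164°.
North–south shift: 0.000043 × 111320 = 4.78676 m.
E–W at 41.906°: 0.000164° × 111320 × cos 41.906° = 0.000164 × 111320 × 0.7442 ≈ 13.5872 m.
Combined displacement = (4.78676² + 13.5872²)^½ ≈ 14.4058 m.

14 metres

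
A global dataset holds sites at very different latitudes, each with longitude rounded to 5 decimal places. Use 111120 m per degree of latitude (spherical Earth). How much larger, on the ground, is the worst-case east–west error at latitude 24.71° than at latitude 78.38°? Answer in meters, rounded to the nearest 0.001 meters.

0.393 meters

Rounding to 5 decimal places leaves the longitude within ±5e-06° of the true value.
At 24.71°: 5e-06° × 111120 × cos 24.71° = 5e-06 × 111120 × 0.9084 ≈ 0.50473 m.
At 78.38°: 5e-06° × 111120 × cos 78.38° = 5e-06 × 111120 × 0.2014 ≈ 0.11191 m.
So the lower-latitude error exceeds the higher by 0.50473 − 0.11191 = 0.39282 m.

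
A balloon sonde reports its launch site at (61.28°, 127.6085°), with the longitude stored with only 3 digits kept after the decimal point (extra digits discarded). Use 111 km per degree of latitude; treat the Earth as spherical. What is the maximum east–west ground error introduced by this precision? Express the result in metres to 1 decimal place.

Truncating at 3 decimal places can drop up to a full unit in the last place, so the longitude may be off by as much as 0.001°.
At latitude 61.28° a degree of longitude spans 111000 m × cos 61.28° = 111000 × 0.4805 ≈ 53338.8 m.
Maximum E–W displacement: 0.001 × 53338.8 = 53.3388 m.

53.3 metres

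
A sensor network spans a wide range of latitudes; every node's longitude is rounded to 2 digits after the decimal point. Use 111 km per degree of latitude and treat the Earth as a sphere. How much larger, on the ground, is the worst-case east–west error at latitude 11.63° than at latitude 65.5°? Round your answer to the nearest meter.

Rounding to 2 decimal places leaves the longitude within ±0.005° of the true value.
Error at 11.63° = 0.005° × 111000 × cos 11.63° ≈ 555 × 0.9795 = 543.61 m.
Error at 65.5° = 0.005° × 111000 × cos 65.5° ≈ 555 × 0.4147 = 230.15 m.
So the lower-latitude error exceeds the higher by 543.61 − 230.15 = 313.45 m.

313 meters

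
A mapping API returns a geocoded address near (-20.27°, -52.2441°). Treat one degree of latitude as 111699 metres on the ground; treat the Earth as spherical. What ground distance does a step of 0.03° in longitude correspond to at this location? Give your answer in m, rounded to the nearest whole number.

One degree of longitude here spans 111699 × cos 20.27° = 111699 × 0.9381 ≈ 104782 m; 0.03° of that is 3143.45 m.

3143 m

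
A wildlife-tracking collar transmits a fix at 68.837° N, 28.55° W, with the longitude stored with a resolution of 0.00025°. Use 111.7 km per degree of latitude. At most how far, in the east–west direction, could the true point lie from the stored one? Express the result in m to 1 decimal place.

5.0 m

With a 0.00025° grid the true value lies within half a step, ±0.00025°/2 = ±0.000125°, of the stored one.
At latitude 68.837° a degree of longitude spans 111700 m × cos 68.837° = 111700 × 0.3610 ≈ 40326.2 m.
Maximum E–W displacement: 0.000125 × 40326.2 = 5.04078 m.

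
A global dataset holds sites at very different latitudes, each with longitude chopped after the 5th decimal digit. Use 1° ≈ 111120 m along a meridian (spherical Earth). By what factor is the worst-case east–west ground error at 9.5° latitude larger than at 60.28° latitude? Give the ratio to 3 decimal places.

Truncating at 5 decimal places can drop up to a full unit in the last place, so the longitude may be off by as much as 1e-05°.
Error at 9.5° = 1e-05° × 111120 × cos 9.5° ≈ 1.1112 × 0.9863 = 1.096 m.
At 60.28°: 1e-05° × 111120 × cos 60.28° = 1e-05 × 111120 × 0.4958 ≈ 0.55089 m.
The ratio reduces to cos 9.5° / cos 60.28° = 0.9863/0.4958 ≈ 1.9894.

1.989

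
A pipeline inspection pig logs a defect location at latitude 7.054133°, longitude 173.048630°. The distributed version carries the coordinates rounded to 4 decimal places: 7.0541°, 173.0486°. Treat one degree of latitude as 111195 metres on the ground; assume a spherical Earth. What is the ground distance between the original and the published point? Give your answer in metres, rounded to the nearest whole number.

5 metres

Δlat = 7.054133 − 7.0541 = +0.000033°; Δlon = 173.048630 − 173.0486 = +0.000030°.
North–south shift: 0.000033 × 111195 = 3.66944 m.
E–W at 7.0541°: 0.000030° × 111195 × cos 7.0541° = 0.000030 × 111195 × 0.9924 ≈ 3.3106 m.
Combined displacement = (3.66944² + 3.3106²)^½ ≈ 4.94215 m.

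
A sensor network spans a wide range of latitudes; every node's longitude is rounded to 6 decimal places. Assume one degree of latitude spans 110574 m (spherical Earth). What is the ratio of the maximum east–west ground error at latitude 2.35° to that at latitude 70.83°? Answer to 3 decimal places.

3.043

Rounding to 6 decimal places leaves the longitude within ±5e-07° of the true value.
At 2.35°: 5e-07° × 110574 × cos 2.35° = 5e-07 × 110574 × 0.9992 ≈ 0.055241 m.
Error at 70.83° = 5e-07° × 110574 × cos 70.83° ≈ 0.055287 × 0.3284 = 0.018155 m.
The ratio reduces to cos 2.35° / cos 70.83° = 0.9992/0.3284 ≈ 3.0428.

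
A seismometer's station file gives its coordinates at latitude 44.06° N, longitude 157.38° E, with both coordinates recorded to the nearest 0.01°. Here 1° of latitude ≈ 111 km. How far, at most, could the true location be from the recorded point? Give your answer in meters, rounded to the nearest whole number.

Rounding to 2 decimal places leaves each coordinate within ±0.005° of the true value.
N–S: 0.005° × 111000 m/° = 555 m.
E–W at 44.06°: 0.005° × 111000 × cos 44.06° = 0.005 × 111000 × 0.7186 ≈ 398.83 m.
Combining orthogonally: (555² + 398.83²)^½ ≈ 683.44 m.

683 meters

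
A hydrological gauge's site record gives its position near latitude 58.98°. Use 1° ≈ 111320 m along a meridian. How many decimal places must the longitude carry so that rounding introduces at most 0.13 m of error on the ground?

6 decimal places

At 58.98° one degree of longitude covers 111320 × cos 58.98° ≈ 111320 × 0.5153 ≈ 57367.3 m.
Rounding to N decimal places gives at most 0.5 × 10⁻ᴺ degrees of error, i.e. 0.5 × 10⁻ᴺ × 57367.3 m.
Need 0.5 × 57367.3 × 10⁻ᴺ ≤ 0.13 → 10⁻ᴺ ≤ 4.532e-06, so N ≥ 5.34.
N = 5 would give 0.287 m (too coarse); N = 6 gives 0.0287 m ≤ 0.13 m.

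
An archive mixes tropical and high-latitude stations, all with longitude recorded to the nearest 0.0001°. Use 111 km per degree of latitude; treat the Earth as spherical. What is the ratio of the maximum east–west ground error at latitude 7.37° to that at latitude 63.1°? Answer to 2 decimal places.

Rounding to 4 decimal places leaves the longitude within ±5e-05° of the true value.
Error at 7.37° = 5e-05° × 111000 × cos 7.37° ≈ 5.55 × 0.9917 = 5.5041 m.
Error at 63.1° = 5e-05° × 111000 × cos 63.1° ≈ 5.55 × 0.4524 = 2.511 m.
Ratio: 5.5041 / 2.511 = cos 7.37° / cos 63.1° ≈ 2.1920.

2.19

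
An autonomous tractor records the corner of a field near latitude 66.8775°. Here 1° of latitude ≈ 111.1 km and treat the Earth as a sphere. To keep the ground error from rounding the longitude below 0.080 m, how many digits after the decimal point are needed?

At 66.8775° one degree of longitude covers 111100 × cos 66.8775° ≈ 111100 × 0.3927 ≈ 43628.8 m.
With N decimal places the half-ulp bound is 0.5·10⁻ᴺ°, or 0.5·10⁻ᴺ × 43628.8 m on the ground.
Setting 21814.4 × 10⁻ᴺ ≤ 0.080 gives 10ᴺ ≥ 2.727e+05, i.e. N ≥ 5.44.
At 5 places the error can reach 0.218 m, but 6 places keeps it to 0.0218 m.

6 decimal places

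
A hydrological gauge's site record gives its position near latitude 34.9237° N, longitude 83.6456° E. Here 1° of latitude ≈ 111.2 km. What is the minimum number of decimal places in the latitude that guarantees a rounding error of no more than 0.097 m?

6 decimal places

One degree of latitude covers 111200 m.
With N decimal places the half-ulp bound is 0.5·10⁻ᴺ°, or 0.5·10⁻ᴺ × 111200 m on the ground.
Setting 55600 × 10⁻ᴺ ≤ 0.097 gives 10ᴺ ≥ 5.732e+05, i.e. N ≥ 5.76.
N = 5 would give 0.556 m (too coarse); N = 6 gives 0.0556 m ≤ 0.097 m.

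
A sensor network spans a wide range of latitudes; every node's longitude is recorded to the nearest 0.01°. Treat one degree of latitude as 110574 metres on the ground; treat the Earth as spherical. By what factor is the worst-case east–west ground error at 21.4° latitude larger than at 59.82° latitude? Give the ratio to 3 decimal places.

Rounding to 2 decimal places leaves the longitude within ±0.005° of the true value.
Error at 21.4° = 0.005° × 110574 × cos 21.4° ≈ 552.87 × 0.9311 = 514.75 m.
Error at 59.82° = 0.005° × 110574 × cos 59.82° ≈ 552.87 × 0.5027 = 277.94 m.
Ratio: 514.75 / 277.94 = cos 21.4° / cos 59.82° ≈ 1.8520.

1.852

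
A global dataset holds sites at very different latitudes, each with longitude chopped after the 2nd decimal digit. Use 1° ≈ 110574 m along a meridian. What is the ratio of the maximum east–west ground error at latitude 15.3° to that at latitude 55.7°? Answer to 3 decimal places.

1.712

Truncating at 2 decimal places can drop up to a full unit in the last place, so the longitude may be off by as much as 0.01°.
At 15.3°: 0.01° × 110574 × cos 15.3° = 0.01 × 110574 × 0.9646 ≈ 1066.5 m.
At 55.7°: 0.01° × 110574 × cos 55.7° = 0.01 × 110574 × 0.5635 ≈ 623.11 m.
The ratio reduces to cos 15.3° / cos 55.7° = 0.9646/0.5635 ≈ 1.7116.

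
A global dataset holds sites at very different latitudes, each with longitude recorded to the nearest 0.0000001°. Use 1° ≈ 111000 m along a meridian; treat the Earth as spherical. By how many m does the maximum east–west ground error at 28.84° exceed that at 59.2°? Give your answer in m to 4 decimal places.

0.0020 m

Rounding to 7 decimal places leaves the longitude within ±5e-08° of the true value.
At 28.84°: 5e-08° × 111000 × cos 28.84° = 5e-08 × 111000 × 0.8760 ≈ 0.0048616 m.
Error at 59.2° = 5e-08° × 111000 × cos 59.2° ≈ 0.00555 × 0.5120 = 0.0028418 m.
So the lower-latitude error exceeds the higher by 0.0048616 − 0.0028418 = 0.0020198 m.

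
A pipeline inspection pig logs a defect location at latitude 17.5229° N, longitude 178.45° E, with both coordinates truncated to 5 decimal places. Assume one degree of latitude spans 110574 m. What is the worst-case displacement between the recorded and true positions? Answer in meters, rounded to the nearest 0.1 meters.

Truncating at 5 decimal places can drop up to a full unit in the last place, so each coordinate may be off by as much as 1e-05°.
North–south component: 1e-05° × 110574 = 1.10574 m.
Longitude error → 1e-05 × 110574 × cos 17.5229° = 1e-05 × 110574 × 0.9536 ≈ 1.05443 m.
Combining orthogonally: (1.10574² + 1.05443²)^½ ≈ 1.5279 m.

1.5 meters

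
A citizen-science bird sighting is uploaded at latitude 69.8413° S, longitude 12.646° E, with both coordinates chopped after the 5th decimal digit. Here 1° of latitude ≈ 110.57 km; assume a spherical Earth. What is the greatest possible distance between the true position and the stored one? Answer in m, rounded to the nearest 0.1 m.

Truncating at 5 decimal places can drop up to a full unit in the last place, so each coordinate may be off by as much as 1e-05°.
North–south component: 1e-05° × 110570 = 1.1057 m.
Longitude error → 1e-05 × 110570 × cos 69.8413° = 1e-05 × 110570 × 0.3446 ≈ 0.381048 m.
Combining orthogonally: (1.1057² + 0.381048²)^½ ≈ 1.16952 m.

1.2 m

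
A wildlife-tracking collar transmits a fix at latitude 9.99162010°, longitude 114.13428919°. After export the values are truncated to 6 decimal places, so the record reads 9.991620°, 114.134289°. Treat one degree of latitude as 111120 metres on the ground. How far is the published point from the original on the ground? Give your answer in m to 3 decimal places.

0.024 m

The latitude changed by +0.00000010° and the longitude by +0.00000019°.
N–S: 0.00000010° × 111120 m/° = 0.011112 m.
E–W at 9.99162°: 0.00000019° × 111120 × cos 9.99162° = 0.00000019 × 111120 × 0.9848 ≈ 0.0207926 m.
Hypotenuse of the two orthogonal shifts: √(0.011112² + 0.0207926²) = 0.0235756 m.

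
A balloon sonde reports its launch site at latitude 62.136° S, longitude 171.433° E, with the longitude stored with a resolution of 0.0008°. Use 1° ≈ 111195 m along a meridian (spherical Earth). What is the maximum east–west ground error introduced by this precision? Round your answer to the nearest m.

21 m

With a 0.0008° grid the true value lies within half a step, ±0.0008°/2 = ±0.0004°, of the stored one.
At latitude 62.136° a degree of longitude spans 111195 m × cos 62.136° = 111195 × 0.4674 ≈ 51969.7 m.
So at most 0.0004° × 51969.7 ≈ 20.7879 m east–west.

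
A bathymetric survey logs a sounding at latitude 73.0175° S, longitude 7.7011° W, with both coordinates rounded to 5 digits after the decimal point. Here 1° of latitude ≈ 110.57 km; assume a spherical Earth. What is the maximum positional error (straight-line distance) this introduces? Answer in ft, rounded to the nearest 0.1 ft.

1.9 ft

Rounding to 5 decimal places leaves each coordinate within ±5e-06° of the true value.
Latitude error → 5e-06 × 110570 = 0.55285 m along the meridian.
East–west component at 73.0175°: 5e-06° × 110570 × cos 73.0175° ≈ 5e-06 × 32295.2 ≈ 0.161476 m.
Worst case both components are at the extreme and orthogonal: √(0.55285² + 0.161476²) ≈ 0.575949 m.
Converting: 0.575949 m × 3.2808 ft/m ≈ 1.8896 ft.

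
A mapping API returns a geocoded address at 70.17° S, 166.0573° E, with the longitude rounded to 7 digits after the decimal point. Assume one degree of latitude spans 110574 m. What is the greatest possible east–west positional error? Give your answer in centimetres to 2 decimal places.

Rounding to 7 decimal places leaves the longitude within ±5e-08° of the true value.
At latitude 70.17° a degree of longitude spans 110574 m × cos 70.17° = 110574 × 0.3392 ≈ 37510.1 m.
Maximum E–W displacement: 5e-08 × 37510.1 = 0.0018755 m.
That is 0.0018755 m = 0.18755 cm.

0.19 centimetres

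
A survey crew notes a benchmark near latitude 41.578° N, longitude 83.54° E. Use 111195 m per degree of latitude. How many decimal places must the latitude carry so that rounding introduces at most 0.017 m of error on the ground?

7 decimal places

One degree of latitude covers 111195 m.
N decimal places → at most half a unit in the last place, 0.5 × 10⁻ᴺ° = 111195/2 × 10⁻ᴺ m.
Need 0.5 × 111195 × 10⁻ᴺ ≤ 0.017 → 10⁻ᴺ ≤ 3.058e-07, so N ≥ 6.51.
So 7 decimal places suffice (0.00556 m); 6 would allow up to 0.0556 m.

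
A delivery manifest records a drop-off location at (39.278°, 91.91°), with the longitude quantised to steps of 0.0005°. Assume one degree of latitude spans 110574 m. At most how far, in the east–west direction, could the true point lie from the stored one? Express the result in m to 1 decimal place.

With a 0.0005° grid the true value lies within half a step, ±0.0005°/2 = ±0.00025°, of the stored one.
At latitude 39.278° a degree of longitude spans 110574 m × cos 39.278° = 110574 × 0.7741 ≈ 85593.5 m.
East–west error: 0.00025° × 85593.5 m/° ≈ 21.3984 m.

21.4 m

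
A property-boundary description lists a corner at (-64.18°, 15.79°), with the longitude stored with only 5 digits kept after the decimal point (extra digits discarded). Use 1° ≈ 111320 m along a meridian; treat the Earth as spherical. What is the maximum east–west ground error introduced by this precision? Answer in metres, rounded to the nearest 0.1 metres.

Truncating at 5 decimal places can drop up to a full unit in the last place, so the longitude may be off by as much as 1e-05°.
At latitude 64.18° a degree of longitude spans 111320 m × cos 64.18° = 111320 × 0.4355 ≈ 48484.9 m.
Maximum E–W displacement: 1e-05 × 48484.9 = 0.484849 m.

0.5 metres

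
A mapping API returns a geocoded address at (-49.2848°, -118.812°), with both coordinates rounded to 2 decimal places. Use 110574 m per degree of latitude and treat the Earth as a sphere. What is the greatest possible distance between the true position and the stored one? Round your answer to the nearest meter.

660 meters

Rounding to 2 decimal places leaves each coordinate within ±0.005° of the true value.
N–S: 0.005° × 110574 m/° = 552.87 m.
East–west component at 49.2848°: 0.005° × 110574 × cos 49.2848° ≈ 0.005 × 72127.4 ≈ 360.637 m.
Combining orthogonally: (552.87² + 360.637²)^½ ≈ 660.094 m.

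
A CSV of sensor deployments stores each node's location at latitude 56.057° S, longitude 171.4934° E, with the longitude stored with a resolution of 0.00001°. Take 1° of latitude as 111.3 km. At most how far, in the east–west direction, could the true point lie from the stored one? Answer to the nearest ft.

1 ft

With a 0.00001° grid the true value lies within half a step, ±0.00001°/2 = ±5e-06°, of the stored one.
One degree of longitude at 56.057° is 111300 × cos 56.057° ≈ 111300 × 0.5584 = 62146.3 m.
Maximum E–W displacement: 5e-06 × 62146.3 = 0.310732 m.
Converting: 0.310732 m × 3.2808 ft/m ≈ 1.0195 ft.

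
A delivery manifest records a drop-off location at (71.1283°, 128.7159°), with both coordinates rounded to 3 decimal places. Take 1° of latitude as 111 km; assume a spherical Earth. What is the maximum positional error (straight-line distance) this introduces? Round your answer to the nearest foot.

Rounding to 3 decimal places leaves each coordinate within ±0.0005° of the true value.
N–S: 0.0005° × 111000 m/° = 55.5 m.
East–west component at 71.1283°: 0.0005° × 111000 × cos 71.1283° ≈ 0.0005 × 35903 ≈ 17.9515 m.
The two errors are perpendicular, so the maximum displacement is √(55.5² + 17.9515²) ≈ 58.331 m.
In feet: 58.331 m ÷ 0.3048 ≈ 191.37 ft.

191 feet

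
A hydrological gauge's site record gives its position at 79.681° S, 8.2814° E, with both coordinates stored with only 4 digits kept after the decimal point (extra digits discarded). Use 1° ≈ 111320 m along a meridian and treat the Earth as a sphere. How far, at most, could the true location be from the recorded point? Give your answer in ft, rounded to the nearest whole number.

37 ft

Truncating at 4 decimal places can drop up to a full unit in the last place, so each coordinate may be off by as much as 0.0001°.
N–S: 0.0001° × 111320 m/° = 11.132 m.
E–W at 79.681°: 0.0001° × 111320 × cos 79.681° = 0.0001 × 111320 × 0.1791 ≈ 1.99406 m.
Worst case both components are at the extreme and orthogonal: √(11.132² + 1.99406²) ≈ 11.3092 m.
In feet: 11.3092 m ÷ 0.3048 ≈ 37.104 ft.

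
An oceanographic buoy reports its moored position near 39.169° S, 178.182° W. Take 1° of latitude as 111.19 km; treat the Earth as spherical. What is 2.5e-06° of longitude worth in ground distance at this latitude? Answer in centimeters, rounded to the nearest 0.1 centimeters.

At 39.169° a degree of longitude is 111190 × cos 39.169° ≈ 86204.1 m, so 2.5e-06° corresponds to 0.21551 m.
That is 0.21551 m = 21.551 cm.

21.6 centimeters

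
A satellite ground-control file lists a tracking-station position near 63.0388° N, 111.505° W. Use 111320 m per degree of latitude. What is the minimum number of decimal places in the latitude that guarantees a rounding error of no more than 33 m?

4

One degree of latitude covers 111320 m.
N decimal places → at most half a unit in the last place, 0.5 × 10⁻ᴺ° = 111320/2 × 10⁻ᴺ m.
Setting 55660 × 10⁻ᴺ ≤ 33 gives 10ᴺ ≥ 1687, i.e. N ≥ 3.23.
N = 3 would give 55.7 m (too coarse); N = 4 gives 5.57 m ≤ 33 m.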